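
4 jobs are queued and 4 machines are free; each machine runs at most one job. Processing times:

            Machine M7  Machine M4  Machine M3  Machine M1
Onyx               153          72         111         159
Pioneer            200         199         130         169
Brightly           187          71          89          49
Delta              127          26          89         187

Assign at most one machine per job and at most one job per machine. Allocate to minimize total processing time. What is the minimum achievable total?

Treat this as an assignment problem: match each job to one machine.
Optimal: Onyx→Machine M7 (153 min), Pioneer→Machine M3 (130 min), Brightly→Machine M1 (49 min), Delta→Machine M4 (26 min) — total 153+130+49+26 = 358 min.
Column-greedy (each machine in turn goes to its cheapest remaining job) gives 478 min, worse by 120.
Next-best assignment: Onyx→Machine M4, Pioneer→Machine M3, Brightly→Machine M1, Delta→Machine M7 = 378 min.
No other one-to-one assignment undercuts 358 min.

Minimum total: 358 min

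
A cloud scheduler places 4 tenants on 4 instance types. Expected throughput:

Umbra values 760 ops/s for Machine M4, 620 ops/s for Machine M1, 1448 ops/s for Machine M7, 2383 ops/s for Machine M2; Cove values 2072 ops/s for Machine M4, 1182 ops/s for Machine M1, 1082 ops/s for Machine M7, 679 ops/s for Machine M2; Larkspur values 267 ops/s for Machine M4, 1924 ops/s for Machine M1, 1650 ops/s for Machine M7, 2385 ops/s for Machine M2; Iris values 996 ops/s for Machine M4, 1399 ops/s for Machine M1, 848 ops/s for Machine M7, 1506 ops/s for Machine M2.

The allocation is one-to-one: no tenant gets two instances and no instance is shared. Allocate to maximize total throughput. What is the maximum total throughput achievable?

Maximum total: 7504 ops/s

Optimal: Umbra→Machine M2 (2383 ops/s), Cove→Machine M4 (2072 ops/s), Larkspur→Machine M7 (1650 ops/s), Iris→Machine M1 (1399 ops/s) — total 2383+2072+1650+1399 = 7504 ops/s.
Max-entry greedy (repeatedly take the single best remaining cell) gives 7304 ops/s, worse by 200.
Next-best assignment: Umbra→Machine M7, Cove→Machine M4, Larkspur→Machine M2, Iris→Machine M1 = 7304 ops/s.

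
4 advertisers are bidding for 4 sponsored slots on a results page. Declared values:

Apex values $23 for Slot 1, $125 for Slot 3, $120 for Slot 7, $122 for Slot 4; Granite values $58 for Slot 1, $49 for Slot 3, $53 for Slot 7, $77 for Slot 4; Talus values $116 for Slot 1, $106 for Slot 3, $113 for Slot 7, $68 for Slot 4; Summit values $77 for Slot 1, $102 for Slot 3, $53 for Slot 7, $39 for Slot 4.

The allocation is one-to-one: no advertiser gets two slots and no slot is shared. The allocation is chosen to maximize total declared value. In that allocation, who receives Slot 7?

Optimal: Apex→Slot 7 ($120), Granite→Slot 4 ($77), Talus→Slot 1 ($116), Summit→Slot 3 ($102) — total 120+77+116+102 = $415.
Column-greedy (each slot in turn goes to its best remaining advertiser) gives $333, worse by 82.
Every other assignment is strictly worse.
Apex's own top slot is Slot 3 ($125), but forcing Apex→Slot 3 and reassigning the rest optimally gives only $392 — worse by 23.

Apex receives Slot 7.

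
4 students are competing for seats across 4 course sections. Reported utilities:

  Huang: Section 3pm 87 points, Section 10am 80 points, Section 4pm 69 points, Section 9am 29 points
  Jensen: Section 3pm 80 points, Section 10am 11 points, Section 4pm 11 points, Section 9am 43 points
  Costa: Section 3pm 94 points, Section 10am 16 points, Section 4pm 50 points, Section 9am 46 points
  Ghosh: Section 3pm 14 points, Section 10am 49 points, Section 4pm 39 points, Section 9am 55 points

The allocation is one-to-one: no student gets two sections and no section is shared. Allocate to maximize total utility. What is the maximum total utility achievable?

Optimal: Huang→Section 10am (80 points), Jensen→Section 3pm (80 points), Costa→Section 4pm (50 points), Ghosh→Section 9am (55 points) — total 80+80+50+55 = 265 points.
Row-greedy (each student in turn takes its best remaining section) gives 229 points, worse by 36.
Swapping Costa↔Jensen (Costa→Section 3pm 94 points, Jensen→Section 4pm 11 points) loses 25.

Maximum total: 265 points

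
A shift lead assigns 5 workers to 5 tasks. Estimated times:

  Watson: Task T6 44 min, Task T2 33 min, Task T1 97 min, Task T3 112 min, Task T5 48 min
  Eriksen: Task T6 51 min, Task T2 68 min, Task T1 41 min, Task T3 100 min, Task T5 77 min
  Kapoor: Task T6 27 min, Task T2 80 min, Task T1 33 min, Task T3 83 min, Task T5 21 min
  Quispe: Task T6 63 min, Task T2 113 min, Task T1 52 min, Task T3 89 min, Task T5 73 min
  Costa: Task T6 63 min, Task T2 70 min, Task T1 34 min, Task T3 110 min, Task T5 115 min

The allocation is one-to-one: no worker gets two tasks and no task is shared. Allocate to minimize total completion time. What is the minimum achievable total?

Minimum total: 228 min

Optimal: Watson→Task T2 (33 min), Eriksen→Task T6 (51 min), Kapoor→Task T5 (21 min), Quispe→Task T3 (89 min), Costa→Task T1 (34 min) — total 33+51+21+89+34 = 228 min.
Row-greedy (each worker in turn takes its cheapest remaining task) gives 268 min, worse by 40.
Swapping Quispe↔Kapoor (Quispe→Task T5 73 min, Kapoor→Task T3 83 min) adds 46.
No other one-to-one assignment undercuts 228 min.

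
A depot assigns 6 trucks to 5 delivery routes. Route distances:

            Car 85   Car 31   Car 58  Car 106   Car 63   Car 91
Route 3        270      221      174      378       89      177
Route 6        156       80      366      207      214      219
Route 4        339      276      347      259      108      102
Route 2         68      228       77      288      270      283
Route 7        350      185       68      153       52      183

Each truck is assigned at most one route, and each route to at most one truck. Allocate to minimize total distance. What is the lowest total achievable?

This is a one-to-one assignment (minimum-cost bipartite matching).
Optimal: Car 63→Route 3 (89 km), Car 31→Route 6 (80 km), Car 91→Route 4 (102 km), Car 85→Route 2 (68 km), Car 58→Route 7 (68 km) — total 89+80+102+68+68 = 407 km.
Row-greedy (each truck in turn takes its cheapest remaining route) gives 564 km, worse by 157.
No other one-to-one assignment undercuts 407 km.

Min total: 407 km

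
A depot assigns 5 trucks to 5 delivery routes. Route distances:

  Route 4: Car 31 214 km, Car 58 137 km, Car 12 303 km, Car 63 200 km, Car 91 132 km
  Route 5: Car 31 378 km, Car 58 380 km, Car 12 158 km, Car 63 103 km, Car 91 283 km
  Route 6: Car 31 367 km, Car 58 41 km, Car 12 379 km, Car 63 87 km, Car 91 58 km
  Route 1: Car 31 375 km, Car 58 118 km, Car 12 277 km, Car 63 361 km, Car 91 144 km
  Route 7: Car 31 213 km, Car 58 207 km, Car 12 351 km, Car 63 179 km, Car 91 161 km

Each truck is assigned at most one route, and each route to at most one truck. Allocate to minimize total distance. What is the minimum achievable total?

Min total: 708 km

Optimal: Car 31→Route 7 (213 km), Car 58→Route 1 (118 km), Car 12→Route 5 (158 km), Car 63→Route 6 (87 km), Car 91→Route 4 (132 km) — total 213+118+158+87+132 = 708 km.
Column-greedy (each route in turn goes to its cheapest remaining truck) gives 766 km, worse by 58.
Next-best assignment: Car 31→Route 4, Car 58→Route 1, Car 12→Route 5, Car 63→Route 7, Car 91→Route 6 = 727 km.
Every other assignment is strictly worse.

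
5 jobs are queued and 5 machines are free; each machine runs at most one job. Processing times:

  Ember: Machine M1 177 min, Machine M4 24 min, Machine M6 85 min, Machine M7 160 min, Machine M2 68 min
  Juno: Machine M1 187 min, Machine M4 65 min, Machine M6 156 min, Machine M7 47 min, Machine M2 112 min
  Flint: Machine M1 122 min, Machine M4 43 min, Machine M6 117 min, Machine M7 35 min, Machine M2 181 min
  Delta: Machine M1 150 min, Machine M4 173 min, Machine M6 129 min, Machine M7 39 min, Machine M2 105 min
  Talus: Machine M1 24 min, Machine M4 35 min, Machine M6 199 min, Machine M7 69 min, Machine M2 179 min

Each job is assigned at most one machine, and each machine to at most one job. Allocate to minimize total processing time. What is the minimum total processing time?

Min total: 303 min

Optimal: Ember→Machine M6 (85 min), Juno→Machine M2 (112 min), Flint→Machine M4 (43 min), Delta→Machine M7 (39 min), Talus→Machine M1 (24 min) — total 85+112+43+39+24 = 303 min.
Row-greedy (each job in turn takes its cheapest remaining machine) gives 317 min, worse by 14.
Next-best assignment: Ember→Machine M6, Juno→Machine M7, Flint→Machine M4, Delta→Machine M2, Talus→Machine M1 = 304 min.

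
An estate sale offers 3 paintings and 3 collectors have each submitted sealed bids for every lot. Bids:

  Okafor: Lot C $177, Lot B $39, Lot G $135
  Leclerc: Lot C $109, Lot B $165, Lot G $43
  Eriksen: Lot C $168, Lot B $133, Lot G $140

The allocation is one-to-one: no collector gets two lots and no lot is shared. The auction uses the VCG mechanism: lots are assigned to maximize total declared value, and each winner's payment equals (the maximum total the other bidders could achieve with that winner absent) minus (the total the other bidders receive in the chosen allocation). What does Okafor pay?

Efficient allocation: Okafor→Lot C ($177), Leclerc→Lot B ($165), Eriksen→Lot G ($140); total welfare W = $482.
Okafor receives Lot C at value $177, so the others get W − 177 = $305.
Without Okafor: best allocation of the remaining 2 bidders over all 3 lots is Leclerc→Lot B ($165), Eriksen→Lot C ($168), total $333.
VCG payment = (others' best without Okafor) − (others' welfare with Okafor) = 333 − 305 = $28.

Okafor pays $28.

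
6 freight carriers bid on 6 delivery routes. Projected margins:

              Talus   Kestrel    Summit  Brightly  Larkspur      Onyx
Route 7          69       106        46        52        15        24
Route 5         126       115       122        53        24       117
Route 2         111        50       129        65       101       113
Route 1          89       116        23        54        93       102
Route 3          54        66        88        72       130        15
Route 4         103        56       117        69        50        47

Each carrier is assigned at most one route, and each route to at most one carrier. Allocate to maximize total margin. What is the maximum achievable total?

Max total: $662k

This is the linear assignment problem.
Optimal: Talus→Route 5 ($126k), Kestrel→Route 7 ($106k), Summit→Route 2 ($129k), Brightly→Route 4 ($69k), Larkspur→Route 3 ($130k), Onyx→Route 1 ($102k) — total 126+106+129+69+130+102 = $662k.
Row-greedy (each carrier in turn takes its best remaining route) gives $517k, worse by 145.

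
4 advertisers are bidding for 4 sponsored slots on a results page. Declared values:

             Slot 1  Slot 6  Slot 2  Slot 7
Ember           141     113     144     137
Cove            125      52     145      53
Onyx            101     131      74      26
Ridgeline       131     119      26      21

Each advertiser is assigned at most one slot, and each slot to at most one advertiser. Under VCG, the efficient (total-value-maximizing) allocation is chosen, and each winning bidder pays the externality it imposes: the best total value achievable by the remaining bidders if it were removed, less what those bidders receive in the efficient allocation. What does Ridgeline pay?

Efficient allocation: Ember→Slot 7 ($137), Cove→Slot 2 ($145), Onyx→Slot 6 ($131), Ridgeline→Slot 1 ($131); total welfare W = $544.
Ridgeline receives Slot 1 at value $131, so the others get W − 131 = $413.
Without Ridgeline: best allocation of the remaining 3 bidders over all 4 slots is Ember→Slot 1 ($141), Cove→Slot 2 ($145), Onyx→Slot 6 ($131), total $417.
VCG payment = (others' best without Ridgeline) − (others' welfare with Ridgeline) = 417 − 413 = $4.

Ridgeline pays $4.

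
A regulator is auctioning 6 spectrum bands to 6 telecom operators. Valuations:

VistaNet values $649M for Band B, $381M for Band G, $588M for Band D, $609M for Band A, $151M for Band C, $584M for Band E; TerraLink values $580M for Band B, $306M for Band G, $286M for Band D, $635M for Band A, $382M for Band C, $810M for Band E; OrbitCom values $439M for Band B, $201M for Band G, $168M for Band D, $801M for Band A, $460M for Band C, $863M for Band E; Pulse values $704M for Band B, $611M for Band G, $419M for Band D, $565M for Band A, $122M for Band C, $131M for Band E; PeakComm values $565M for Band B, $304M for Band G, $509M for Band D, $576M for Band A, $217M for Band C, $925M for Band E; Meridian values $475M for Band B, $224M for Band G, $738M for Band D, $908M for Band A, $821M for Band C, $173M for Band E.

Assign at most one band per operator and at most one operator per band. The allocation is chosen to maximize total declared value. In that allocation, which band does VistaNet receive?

VistaNet receives Band D.

This is a one-to-one assignment (maximum-weight bipartite matching).
Optimal: VistaNet→Band D ($588M), TerraLink→Band B ($580M), OrbitCom→Band A ($801M), Pulse→Band G ($611M), PeakComm→Band E ($925M), Meridian→Band C ($821M) — total 588+580+801+611+925+821 = $4326M.
Max-entry greedy (repeatedly take the single best remaining cell) gives $3891M, worse by 435.
Next-best assignment: VistaNet→Band B, TerraLink→Band E, OrbitCom→Band A, Pulse→Band G, PeakComm→Band D, Meridian→Band C = $4201M.
Checked against all permutations: $4326M is optimal.
VistaNet's own top band is Band B ($649M), but forcing VistaNet→Band B and reassigning the rest optimally gives only $4201M — worse by 125.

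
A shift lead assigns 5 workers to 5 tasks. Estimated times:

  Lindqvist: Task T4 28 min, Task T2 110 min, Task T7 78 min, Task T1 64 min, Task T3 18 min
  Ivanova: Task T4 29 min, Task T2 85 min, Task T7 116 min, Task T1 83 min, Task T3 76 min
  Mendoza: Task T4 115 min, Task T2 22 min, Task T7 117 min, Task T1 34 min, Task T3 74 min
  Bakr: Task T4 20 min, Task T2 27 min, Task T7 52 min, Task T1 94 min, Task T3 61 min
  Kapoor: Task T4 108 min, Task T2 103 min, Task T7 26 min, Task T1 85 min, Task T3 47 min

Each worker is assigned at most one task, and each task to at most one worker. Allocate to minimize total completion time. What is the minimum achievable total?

Minimum total: 134 min

Treat this as an assignment problem: match each worker to one task.
Optimal: Lindqvist→Task T3 (18 min), Ivanova→Task T4 (29 min), Mendoza→Task T1 (34 min), Bakr→Task T2 (27 min), Kapoor→Task T7 (26 min) — total 18+29+34+27+26 = 134 min.
Min-entry greedy (repeatedly take the single cheapest remaining cell) gives 169 min, worse by 35.
Next-best assignment: Lindqvist→Task T3, Ivanova→Task T1, Mendoza→Task T2, Bakr→Task T4, Kapoor→Task T7 = 169 min.
Swapping Kapoor↔Lindqvist (Kapoor→Task T3 47 min, Lindqvist→Task T7 78 min) adds 81.
No other one-to-one assignment undercuts 134 min.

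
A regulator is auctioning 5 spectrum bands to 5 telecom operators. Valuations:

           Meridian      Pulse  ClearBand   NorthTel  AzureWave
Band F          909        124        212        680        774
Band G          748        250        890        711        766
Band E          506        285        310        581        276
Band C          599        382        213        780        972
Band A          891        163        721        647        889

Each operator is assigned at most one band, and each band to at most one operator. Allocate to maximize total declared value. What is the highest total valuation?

Optimal: Meridian→Band F ($909M), Pulse→Band E ($285M), ClearBand→Band G ($890M), NorthTel→Band C ($780M), AzureWave→Band A ($889M) — total 909+285+890+780+889 = $3753M.
Max-entry greedy (repeatedly take the single best remaining cell) gives $3703M, worse by 50.

Maximum total: $3753M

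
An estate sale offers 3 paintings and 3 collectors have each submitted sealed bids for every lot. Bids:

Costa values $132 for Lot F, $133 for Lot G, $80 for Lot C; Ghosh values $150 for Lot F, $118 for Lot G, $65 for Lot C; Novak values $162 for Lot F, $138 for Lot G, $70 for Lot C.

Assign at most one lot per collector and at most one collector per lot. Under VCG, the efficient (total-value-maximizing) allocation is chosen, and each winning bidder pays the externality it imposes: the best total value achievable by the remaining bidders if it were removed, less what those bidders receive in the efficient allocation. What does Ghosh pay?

Efficient allocation: Costa→Lot C ($80), Ghosh→Lot F ($150), Novak→Lot G ($138); total welfare W = $368.
Ghosh receives Lot F at value $150, so the others get W − 150 = $218.
Without Ghosh: best allocation of the remaining 2 bidders over all 3 lots is Costa→Lot G ($133), Novak→Lot F ($162), total $295.
VCG payment = (others' best without Ghosh) − (others' welfare with Ghosh) = 295 − 218 = $77.

Ghosh pays $77.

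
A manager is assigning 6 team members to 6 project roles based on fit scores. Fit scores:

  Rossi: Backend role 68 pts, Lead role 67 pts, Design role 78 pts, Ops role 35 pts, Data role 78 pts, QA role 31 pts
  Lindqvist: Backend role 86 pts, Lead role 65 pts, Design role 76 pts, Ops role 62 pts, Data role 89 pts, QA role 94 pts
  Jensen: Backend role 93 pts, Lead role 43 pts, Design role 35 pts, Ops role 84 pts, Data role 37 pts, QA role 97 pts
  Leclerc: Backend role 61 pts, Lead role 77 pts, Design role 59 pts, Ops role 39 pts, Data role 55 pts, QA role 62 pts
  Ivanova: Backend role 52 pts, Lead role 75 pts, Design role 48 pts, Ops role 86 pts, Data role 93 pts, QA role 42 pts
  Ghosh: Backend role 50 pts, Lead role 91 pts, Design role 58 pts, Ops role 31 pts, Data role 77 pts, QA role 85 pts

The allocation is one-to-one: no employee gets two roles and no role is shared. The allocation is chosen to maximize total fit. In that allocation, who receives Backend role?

Jensen receives Backend role.

Optimal: Rossi→Design role (78 pts), Lindqvist→Data role (89 pts), Jensen→Backend role (93 pts), Leclerc→Lead role (77 pts), Ivanova→Ops role (86 pts), Ghosh→QA role (85 pts) — total 78+89+93+77+86+85 = 508 pts.
Row-greedy (each employee in turn takes its best remaining role) gives 466 pts, worse by 42.
Next-best assignment: Rossi→Design role, Lindqvist→QA role, Jensen→Backend role, Leclerc→Lead role, Ivanova→Ops role, Ghosh→Data role = 505 pts.
Every other assignment is strictly worse.
Jensen's own top role is QA role (97 pts), but forcing Jensen→QA role and reassigning the rest optimally gives only 502 pts — worse by 6.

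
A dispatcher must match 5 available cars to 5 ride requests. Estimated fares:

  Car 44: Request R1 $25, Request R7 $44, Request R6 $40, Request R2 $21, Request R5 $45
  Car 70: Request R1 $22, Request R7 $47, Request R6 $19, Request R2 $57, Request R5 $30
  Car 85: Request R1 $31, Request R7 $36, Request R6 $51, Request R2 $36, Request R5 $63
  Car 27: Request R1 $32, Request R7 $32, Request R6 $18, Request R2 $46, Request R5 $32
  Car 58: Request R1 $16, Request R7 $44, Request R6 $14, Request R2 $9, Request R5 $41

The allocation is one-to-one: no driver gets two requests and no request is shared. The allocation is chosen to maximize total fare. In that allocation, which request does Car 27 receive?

Car 27 receives Request R1.

Optimal: Car 44→Request R6 ($40), Car 70→Request R2 ($57), Car 85→Request R5 ($63), Car 27→Request R1 ($32), Car 58→Request R7 ($44) — total 40+57+63+32+44 = $236.
Max-entry greedy (repeatedly take the single best remaining cell) gives $210, worse by 26.
Checked against all permutations: $236 is optimal.
Car 27's own top request is Request R2 ($46), but forcing Car 27→Request R2 and reassigning the rest optimally gives only $215 — worse by 21.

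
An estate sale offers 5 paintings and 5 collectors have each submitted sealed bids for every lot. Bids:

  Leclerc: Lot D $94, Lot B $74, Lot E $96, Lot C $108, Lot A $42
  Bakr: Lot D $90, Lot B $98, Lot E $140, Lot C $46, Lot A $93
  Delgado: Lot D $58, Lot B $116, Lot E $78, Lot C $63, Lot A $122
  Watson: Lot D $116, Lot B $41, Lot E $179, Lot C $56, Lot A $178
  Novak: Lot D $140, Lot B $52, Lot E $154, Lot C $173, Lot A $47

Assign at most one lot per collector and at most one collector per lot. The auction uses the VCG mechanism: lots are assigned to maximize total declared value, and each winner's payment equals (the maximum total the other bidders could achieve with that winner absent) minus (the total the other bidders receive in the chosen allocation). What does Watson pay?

Efficient allocation: Leclerc→Lot D ($94), Bakr→Lot E ($140), Delgado→Lot B ($116), Watson→Lot A ($178), Novak→Lot C ($173); total welfare W = $701.
Watson receives Lot A at value $178, so the others get W − 178 = $523.
Without Watson: best allocation of the remaining 4 bidders over all 5 lots is Leclerc→Lot D ($94), Bakr→Lot E ($140), Delgado→Lot A ($122), Novak→Lot C ($173), total $529.
VCG payment = (others' best without Watson) − (others' welfare with Watson) = 529 − 523 = $6.

Watson pays $6.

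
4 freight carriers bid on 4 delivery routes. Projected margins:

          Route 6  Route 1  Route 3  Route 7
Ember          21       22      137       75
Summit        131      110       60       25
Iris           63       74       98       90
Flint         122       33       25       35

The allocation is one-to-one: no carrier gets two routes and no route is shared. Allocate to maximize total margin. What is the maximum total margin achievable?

Maximum total: $459k

This is a one-to-one assignment (maximum-weight bipartite matching).
Optimal: Ember→Route 3 ($137k), Summit→Route 1 ($110k), Iris→Route 7 ($90k), Flint→Route 6 ($122k) — total 137+110+90+122 = $459k.
Row-greedy (each carrier in turn takes its best remaining route) gives $391k, worse by 68.
Next-best assignment: Ember→Route 7, Summit→Route 1, Iris→Route 3, Flint→Route 6 = $405k.
Swapping Summit↔Iris (Summit→Route 7 $25k, Iris→Route 1 $74k) loses 101.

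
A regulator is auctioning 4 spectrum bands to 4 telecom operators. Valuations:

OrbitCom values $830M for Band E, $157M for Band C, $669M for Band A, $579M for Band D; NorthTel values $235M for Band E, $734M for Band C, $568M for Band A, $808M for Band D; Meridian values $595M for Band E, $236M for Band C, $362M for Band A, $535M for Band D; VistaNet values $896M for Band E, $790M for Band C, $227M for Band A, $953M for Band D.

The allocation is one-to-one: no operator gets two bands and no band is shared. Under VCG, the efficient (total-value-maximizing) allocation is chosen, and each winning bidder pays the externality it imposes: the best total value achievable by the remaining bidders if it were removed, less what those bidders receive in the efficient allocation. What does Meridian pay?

Meridian pays $161M.

Efficient allocation: OrbitCom→Band A ($669M), NorthTel→Band C ($734M), Meridian→Band E ($595M), VistaNet→Band D ($953M); total welfare W = $2951M.
Meridian receives Band E at value $595M, so the others get W − 595 = $2356M.
Without Meridian: best allocation of the remaining 3 bidders over all 4 bands is OrbitCom→Band E ($830M), NorthTel→Band C ($734M), VistaNet→Band D ($953M), total $2517M.
VCG payment = (others' best without Meridian) − (others' welfare with Meridian) = 2517 − 2356 = $161M.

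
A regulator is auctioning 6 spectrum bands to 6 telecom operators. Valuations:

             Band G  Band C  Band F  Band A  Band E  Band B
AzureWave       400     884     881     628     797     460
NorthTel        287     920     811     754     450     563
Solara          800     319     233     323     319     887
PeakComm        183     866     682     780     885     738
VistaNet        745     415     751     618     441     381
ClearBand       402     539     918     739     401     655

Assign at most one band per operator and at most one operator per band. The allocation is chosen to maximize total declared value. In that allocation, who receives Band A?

Optimal: AzureWave→Band C ($884M), NorthTel→Band A ($754M), Solara→Band B ($887M), PeakComm→Band E ($885M), VistaNet→Band G ($745M), ClearBand→Band F ($918M) — total 884+754+887+885+745+918 = $5073M.
Row-greedy (each operator in turn takes its best remaining band) gives $4951M, worse by 122.
Next-best assignment: AzureWave→Band F, NorthTel→Band C, Solara→Band B, PeakComm→Band E, VistaNet→Band G, ClearBand→Band A = $5057M.
NorthTel's own top band is Band C ($920M), but forcing NorthTel→Band C and reassigning the rest optimally gives only $5057M — worse by 16.

NorthTel receives Band A.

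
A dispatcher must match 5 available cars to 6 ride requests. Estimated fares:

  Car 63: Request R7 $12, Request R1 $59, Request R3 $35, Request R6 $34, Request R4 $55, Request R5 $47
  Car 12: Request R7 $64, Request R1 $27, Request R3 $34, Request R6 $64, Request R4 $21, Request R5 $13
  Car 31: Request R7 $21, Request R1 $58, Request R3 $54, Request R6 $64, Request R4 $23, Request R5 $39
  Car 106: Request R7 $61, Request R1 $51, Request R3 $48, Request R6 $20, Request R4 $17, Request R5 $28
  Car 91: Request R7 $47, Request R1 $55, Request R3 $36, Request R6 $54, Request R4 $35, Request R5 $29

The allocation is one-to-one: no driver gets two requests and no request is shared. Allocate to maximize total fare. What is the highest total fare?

Optimal: Car 63→Request R4 ($55), Car 12→Request R6 ($64), Car 31→Request R3 ($54), Car 106→Request R7 ($61), Car 91→Request R1 ($55) — total 55+64+54+61+55 = $289.
Row-greedy (each driver in turn takes its best remaining request) gives $270, worse by 19.
Swapping Car 12↔Car 31 (Car 12→Request R3 $34, Car 31→Request R6 $64) loses 20.

Maximum total: $289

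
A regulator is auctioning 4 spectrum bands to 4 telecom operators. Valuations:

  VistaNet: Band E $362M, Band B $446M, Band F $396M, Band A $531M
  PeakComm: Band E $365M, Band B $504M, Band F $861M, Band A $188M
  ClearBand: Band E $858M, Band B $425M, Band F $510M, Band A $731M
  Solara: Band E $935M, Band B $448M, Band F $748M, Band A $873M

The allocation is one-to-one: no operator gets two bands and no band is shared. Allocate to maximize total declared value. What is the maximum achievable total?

Maximum total: $3038M

This is a one-to-one assignment (maximum-weight bipartite matching).
Optimal: VistaNet→Band B ($446M), PeakComm→Band F ($861M), ClearBand→Band E ($858M), Solara→Band A ($873M) — total 446+861+858+873 = $3038M.
Row-greedy (each operator in turn takes its best remaining band) gives $2698M, worse by 340.
Swapping VistaNet↔ClearBand (VistaNet→Band E $362M, ClearBand→Band B $425M) loses 517.
Checked against all permutations: $3038M is optimal.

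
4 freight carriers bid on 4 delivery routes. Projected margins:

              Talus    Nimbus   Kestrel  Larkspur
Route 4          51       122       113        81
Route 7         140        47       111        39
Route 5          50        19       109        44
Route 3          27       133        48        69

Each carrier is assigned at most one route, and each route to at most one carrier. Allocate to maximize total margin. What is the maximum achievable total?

Treat this as an assignment problem: match each carrier to one route.
Optimal: Talus→Route 7 ($140k), Nimbus→Route 3 ($133k), Kestrel→Route 5 ($109k), Larkspur→Route 4 ($81k) — total 140+133+109+81 = $463k.
Row-greedy (each carrier in turn takes its best remaining route) gives $430k, worse by 33.

Maximum total: $463k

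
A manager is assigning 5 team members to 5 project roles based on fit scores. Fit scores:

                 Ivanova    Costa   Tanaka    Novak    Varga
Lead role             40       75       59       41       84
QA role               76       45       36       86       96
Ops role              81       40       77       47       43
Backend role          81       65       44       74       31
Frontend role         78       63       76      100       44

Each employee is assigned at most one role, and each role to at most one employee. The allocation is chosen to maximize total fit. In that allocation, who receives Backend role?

This is the linear assignment problem.
Optimal: Ivanova→Backend role (81 pts), Costa→Lead role (75 pts), Tanaka→Ops role (77 pts), Novak→Frontend role (100 pts), Varga→QA role (96 pts) — total 81+75+77+100+96 = 429 pts.
Row-greedy (each employee in turn takes its best remaining role) gives 349 pts, worse by 80.
Swapping Varga↔Costa (Varga→Lead role 84 pts, Costa→QA role 45 pts) loses 42.
Ivanova's own top role is Ops role (81 pts), but forcing Ivanova→Ops role and reassigning the rest optimally gives only 402 pts — worse by 27.

Ivanova receives Backend role.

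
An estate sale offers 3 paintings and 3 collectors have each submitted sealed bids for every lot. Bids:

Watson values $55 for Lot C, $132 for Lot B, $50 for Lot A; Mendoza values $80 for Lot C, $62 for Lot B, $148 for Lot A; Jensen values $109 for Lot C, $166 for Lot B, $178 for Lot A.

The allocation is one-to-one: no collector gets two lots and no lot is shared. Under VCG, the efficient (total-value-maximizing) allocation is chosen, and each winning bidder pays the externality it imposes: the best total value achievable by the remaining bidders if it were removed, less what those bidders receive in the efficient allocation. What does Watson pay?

Efficient allocation: Watson→Lot B ($132), Mendoza→Lot C ($80), Jensen→Lot A ($178); total welfare W = $390.
Watson receives Lot B at value $132, so the others get W − 132 = $258.
Without Watson: best allocation of the remaining 2 bidders over all 3 lots is Mendoza→Lot A ($148), Jensen→Lot B ($166), total $314.
VCG payment = (others' best without Watson) − (others' welfare with Watson) = 314 − 258 = $56.

Watson pays $56.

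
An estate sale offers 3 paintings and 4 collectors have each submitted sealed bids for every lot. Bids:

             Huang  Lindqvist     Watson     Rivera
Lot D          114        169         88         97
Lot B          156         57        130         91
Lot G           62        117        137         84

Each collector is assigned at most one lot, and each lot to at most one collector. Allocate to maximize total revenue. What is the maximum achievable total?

This is a one-to-one assignment (maximum-weight bipartite matching).
Optimal: Lindqvist→Lot D ($169), Huang→Lot B ($156), Watson→Lot G ($137) — total 169+156+137 = $462.

Max total: $462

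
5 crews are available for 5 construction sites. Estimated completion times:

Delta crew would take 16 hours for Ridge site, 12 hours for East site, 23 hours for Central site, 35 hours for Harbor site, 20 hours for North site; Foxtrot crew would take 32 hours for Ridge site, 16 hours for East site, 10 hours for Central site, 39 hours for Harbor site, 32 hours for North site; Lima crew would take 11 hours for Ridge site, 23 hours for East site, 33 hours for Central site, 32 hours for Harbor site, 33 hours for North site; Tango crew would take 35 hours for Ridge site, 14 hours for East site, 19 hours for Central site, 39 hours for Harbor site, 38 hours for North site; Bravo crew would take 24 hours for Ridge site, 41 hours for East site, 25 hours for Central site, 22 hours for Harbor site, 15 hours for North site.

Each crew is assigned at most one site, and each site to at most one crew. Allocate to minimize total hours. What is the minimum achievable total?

Optimal: Delta crew→North site (20 hours), Foxtrot crew→Central site (10 hours), Lima crew→Ridge site (11 hours), Tango crew→East site (14 hours), Bravo crew→Harbor site (22 hours) — total 20+10+11+14+22 = 77 hours.
Min-entry greedy (repeatedly take the single cheapest remaining cell) gives 87 hours, worse by 10.

Minimum total: 77 hours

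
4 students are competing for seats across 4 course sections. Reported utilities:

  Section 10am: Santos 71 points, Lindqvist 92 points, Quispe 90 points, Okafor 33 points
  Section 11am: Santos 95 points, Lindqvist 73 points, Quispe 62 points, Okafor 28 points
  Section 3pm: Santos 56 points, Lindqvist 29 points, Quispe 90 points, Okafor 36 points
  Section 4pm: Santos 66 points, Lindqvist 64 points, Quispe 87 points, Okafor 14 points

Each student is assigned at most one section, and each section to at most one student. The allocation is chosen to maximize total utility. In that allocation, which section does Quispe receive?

Optimal: Santos→Section 11am (95 points), Lindqvist→Section 10am (92 points), Quispe→Section 4pm (87 points), Okafor→Section 3pm (36 points) — total 95+92+87+36 = 310 points.
Quispe's own top section is Section 10am (90 points), but forcing Quispe→Section 10am and reassigning the rest optimally gives only 285 points — worse by 25.

Quispe receives Section 4pm.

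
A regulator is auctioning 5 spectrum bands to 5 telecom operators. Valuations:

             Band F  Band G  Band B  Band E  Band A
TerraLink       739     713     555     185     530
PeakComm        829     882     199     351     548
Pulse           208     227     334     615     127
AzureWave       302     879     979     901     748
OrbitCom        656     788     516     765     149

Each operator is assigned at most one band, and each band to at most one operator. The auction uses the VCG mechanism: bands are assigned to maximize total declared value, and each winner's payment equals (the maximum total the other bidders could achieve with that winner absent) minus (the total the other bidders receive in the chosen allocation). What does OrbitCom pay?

Efficient allocation: TerraLink→Band A ($530M), PeakComm→Band F ($829M), Pulse→Band E ($615M), AzureWave→Band B ($979M), OrbitCom→Band G ($788M); total welfare W = $3741M.
OrbitCom receives Band G at value $788M, so the others get W − 788 = $2953M.
Without OrbitCom: best allocation of the remaining 4 bidders over all 5 bands is TerraLink→Band F ($739M), PeakComm→Band G ($882M), Pulse→Band E ($615M), AzureWave→Band B ($979M), total $3215M.
VCG payment = (others' best without OrbitCom) − (others' welfare with OrbitCom) = 3215 − 2953 = $262M.

OrbitCom pays $262M.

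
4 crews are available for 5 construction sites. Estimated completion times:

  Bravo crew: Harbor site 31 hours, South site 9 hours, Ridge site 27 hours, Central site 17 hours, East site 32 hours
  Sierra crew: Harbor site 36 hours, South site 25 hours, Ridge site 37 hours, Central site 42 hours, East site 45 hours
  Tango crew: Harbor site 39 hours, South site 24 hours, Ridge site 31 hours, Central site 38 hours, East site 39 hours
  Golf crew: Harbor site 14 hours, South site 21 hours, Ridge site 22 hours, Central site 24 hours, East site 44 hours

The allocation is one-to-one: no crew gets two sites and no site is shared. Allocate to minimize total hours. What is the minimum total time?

Optimal: Bravo crew→Central site (17 hours), Sierra crew→South site (25 hours), Tango crew→Ridge site (31 hours), Golf crew→Harbor site (14 hours) — total 17+25+31+14 = 87 hours.
Next-best assignment: Bravo crew→Central site, Sierra crew→Ridge site, Tango crew→South site, Golf crew→Harbor site = 92 hours.
Swapping Golf crew↔Tango crew (Golf crew→Ridge site 22 hours, Tango crew→Harbor site 39 hours) adds 16.
No other one-to-one assignment undercuts 87 hours.

Min total: 87 hours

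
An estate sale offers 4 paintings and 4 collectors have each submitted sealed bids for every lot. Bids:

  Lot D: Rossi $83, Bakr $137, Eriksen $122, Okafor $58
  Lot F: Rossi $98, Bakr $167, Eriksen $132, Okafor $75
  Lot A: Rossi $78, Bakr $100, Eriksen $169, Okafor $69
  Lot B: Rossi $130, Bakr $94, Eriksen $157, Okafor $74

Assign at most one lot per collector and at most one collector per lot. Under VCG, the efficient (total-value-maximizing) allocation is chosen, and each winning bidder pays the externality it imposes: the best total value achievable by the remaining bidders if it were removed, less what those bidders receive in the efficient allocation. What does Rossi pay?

Efficient allocation: Rossi→Lot B ($130), Bakr→Lot F ($167), Eriksen→Lot A ($169), Okafor→Lot D ($58); total welfare W = $524.
Rossi receives Lot B at value $130, so the others get W − 130 = $394.
Without Rossi: best allocation of the remaining 3 bidders over all 4 lots is Bakr→Lot F ($167), Eriksen→Lot A ($169), Okafor→Lot B ($74), total $410.
VCG payment = (others' best without Rossi) − (others' welfare with Rossi) = 410 − 394 = $16.

Rossi pays $16.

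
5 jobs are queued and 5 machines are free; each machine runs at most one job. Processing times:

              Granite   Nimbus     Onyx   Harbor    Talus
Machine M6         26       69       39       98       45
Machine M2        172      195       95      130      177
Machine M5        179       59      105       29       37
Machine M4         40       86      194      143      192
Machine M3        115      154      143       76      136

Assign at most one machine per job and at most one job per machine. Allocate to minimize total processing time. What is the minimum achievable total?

Minimum total: 315 min

This is the linear assignment problem.
Optimal: Granite→Machine M4 (40 min), Nimbus→Machine M5 (59 min), Onyx→Machine M2 (95 min), Harbor→Machine M3 (76 min), Talus→Machine M6 (45 min) — total 40+59+95+76+45 = 315 min.
Min-entry greedy (repeatedly take the single cheapest remaining cell) gives 372 min, worse by 57.
No other one-to-one assignment undercuts 315 min.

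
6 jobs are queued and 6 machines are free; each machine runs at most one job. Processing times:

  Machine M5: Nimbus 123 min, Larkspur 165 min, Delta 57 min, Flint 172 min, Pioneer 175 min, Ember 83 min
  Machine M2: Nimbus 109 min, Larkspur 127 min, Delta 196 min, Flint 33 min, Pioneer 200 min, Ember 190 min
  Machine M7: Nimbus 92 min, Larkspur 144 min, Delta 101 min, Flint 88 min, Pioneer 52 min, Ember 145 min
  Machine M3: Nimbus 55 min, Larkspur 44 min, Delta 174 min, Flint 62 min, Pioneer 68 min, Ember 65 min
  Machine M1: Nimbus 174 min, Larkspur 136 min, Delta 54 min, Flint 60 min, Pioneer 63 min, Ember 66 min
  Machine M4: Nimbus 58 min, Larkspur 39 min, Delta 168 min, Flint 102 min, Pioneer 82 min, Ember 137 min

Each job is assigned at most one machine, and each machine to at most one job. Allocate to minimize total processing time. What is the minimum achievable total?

Minimum total: 302 min

This is the linear assignment problem.
Optimal: Nimbus→Machine M3 (55 min), Larkspur→Machine M4 (39 min), Delta→Machine M5 (57 min), Flint→Machine M2 (33 min), Pioneer→Machine M7 (52 min), Ember→Machine M1 (66 min) — total 55+39+57+33+52+66 = 302 min.
Min-entry greedy (repeatedly take the single cheapest remaining cell) gives 316 min, worse by 14.
Every other assignment is strictly worse.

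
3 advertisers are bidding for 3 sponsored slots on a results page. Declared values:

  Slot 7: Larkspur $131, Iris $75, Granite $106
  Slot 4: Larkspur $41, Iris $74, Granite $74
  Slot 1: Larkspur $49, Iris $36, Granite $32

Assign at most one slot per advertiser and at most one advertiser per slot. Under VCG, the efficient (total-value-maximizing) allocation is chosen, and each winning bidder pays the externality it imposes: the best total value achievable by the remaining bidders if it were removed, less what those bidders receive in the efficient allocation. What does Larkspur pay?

Efficient allocation: Larkspur→Slot 7 ($131), Iris→Slot 1 ($36), Granite→Slot 4 ($74); total welfare W = $241.
Larkspur receives Slot 7 at value $131, so the others get W − 131 = $110.
Without Larkspur: best allocation of the remaining 2 bidders over all 3 slots is Iris→Slot 4 ($74), Granite→Slot 7 ($106), total $180.
VCG payment = (others' best without Larkspur) − (others' welfare with Larkspur) = 180 − 110 = $70.

Larkspur pays $70.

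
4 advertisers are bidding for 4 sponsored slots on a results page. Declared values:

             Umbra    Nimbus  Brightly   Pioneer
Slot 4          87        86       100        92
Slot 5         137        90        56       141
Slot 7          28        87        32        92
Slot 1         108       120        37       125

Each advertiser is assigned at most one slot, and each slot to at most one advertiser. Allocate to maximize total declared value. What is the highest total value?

Maximum total: $449

Treat this as an assignment problem: match each advertiser to one slot.
Optimal: Umbra→Slot 5 ($137), Nimbus→Slot 7 ($87), Brightly→Slot 4 ($100), Pioneer→Slot 1 ($125) — total 137+87+100+125 = $449.
Column-greedy (each slot in turn goes to its best remaining advertiser) gives $436, worse by 13.
Checked against all permutations: $449 is optimal.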